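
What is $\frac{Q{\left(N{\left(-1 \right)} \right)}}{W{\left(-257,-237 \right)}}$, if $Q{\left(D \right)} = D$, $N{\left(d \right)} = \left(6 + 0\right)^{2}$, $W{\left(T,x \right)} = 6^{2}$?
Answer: $1$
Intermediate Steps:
$W{\left(T,x \right)} = 36$
$N{\left(d \right)} = 36$ ($N{\left(d \right)} = 6^{2} = 36$)
$\frac{Q{\left(N{\left(-1 \right)} \right)}}{W{\left(-257,-237 \right)}} = \frac{36}{36} = 36 \cdot \frac{1}{36} = 1$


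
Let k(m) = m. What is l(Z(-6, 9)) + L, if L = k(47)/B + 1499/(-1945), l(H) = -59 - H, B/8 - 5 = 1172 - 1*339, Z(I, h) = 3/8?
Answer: -784165131/13039280 ≈ -60.139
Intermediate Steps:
Z(I, h) = 3/8 (Z(I, h) = 3*(⅛) = 3/8)
B = 6704 (B = 40 + 8*(1172 - 1*339) = 40 + 8*(1172 - 339) = 40 + 8*833 = 40 + 6664 = 6704)
L = -9957881/13039280 (L = 47/6704 + 1499/(-1945) = 47*(1/6704) + 1499*(-1/1945) = 47/6704 - 1499/1945 = -9957881/13039280 ≈ -0.76368)
l(Z(-6, 9)) + L = (-59 - 1*3/8) - 9957881/13039280 = (-59 - 3/8) - 9957881/13039280 = -475/8 - 9957881/13039280 = -784165131/13039280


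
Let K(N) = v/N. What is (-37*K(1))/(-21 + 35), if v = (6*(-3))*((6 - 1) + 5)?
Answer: 3330/7 ≈ 475.71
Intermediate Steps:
v = -180 (v = -18*(5 + 5) = -18*10 = -180)
K(N) = -180/N
(-37*K(1))/(-21 + 35) = (-(-6660)/1)/(-21 + 35) = -(-6660)/14 = -37*(-180)*(1/14) = 6660*(1/14) = 3330/7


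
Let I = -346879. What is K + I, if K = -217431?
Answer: -564310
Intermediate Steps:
K + I = -217431 - 346879 = -564310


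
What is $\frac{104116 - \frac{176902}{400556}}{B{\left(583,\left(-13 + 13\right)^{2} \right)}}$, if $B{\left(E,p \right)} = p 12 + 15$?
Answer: $\frac{20852055797}{3004170} \approx 6941.0$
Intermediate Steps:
$B{\left(E,p \right)} = 15 + 12 p$ ($B{\left(E,p \right)} = 12 p + 15 = 15 + 12 p$)
$\frac{104116 - \frac{176902}{400556}}{B{\left(583,\left(-13 + 13\right)^{2} \right)}} = \frac{104116 - \frac{176902}{400556}}{15 + 12 \left(-13 + 13\right)^{2}} = \frac{104116 - 176902 \cdot \frac{1}{400556}}{15 + 12 \cdot 0^{2}} = \frac{104116 - \frac{88451}{200278}}{15 + 12 \cdot 0} = \frac{104116 - \frac{88451}{200278}}{15 + 0} = \frac{20852055797}{200278 \cdot 15} = \frac{20852055797}{200278} \cdot \frac{1}{15} = \frac{20852055797}{3004170}$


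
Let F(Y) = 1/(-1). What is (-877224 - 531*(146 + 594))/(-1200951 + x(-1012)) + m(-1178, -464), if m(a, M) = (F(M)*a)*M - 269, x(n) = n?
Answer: -93900773997/171709 ≈ -5.4686e+5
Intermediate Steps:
F(Y) = -1
m(a, M) = -269 - M*a (m(a, M) = (-a)*M - 269 = -M*a - 269 = -269 - M*a)
(-877224 - 531*(146 + 594))/(-1200951 + x(-1012)) + m(-1178, -464) = (-877224 - 531*(146 + 594))/(-1200951 - 1012) + (-269 - 1*(-464)*(-1178)) = (-877224 - 531*740)/(-1201963) + (-269 - 546592) = (-877224 - 392940)*(-1/1201963) - 546861 = -1270164*(-1/1201963) - 546861 = 181452/171709 - 546861 = -93900773997/171709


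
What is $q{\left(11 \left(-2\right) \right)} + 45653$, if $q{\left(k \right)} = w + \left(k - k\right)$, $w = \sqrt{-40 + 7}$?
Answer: $45653 + i \sqrt{33} \approx 45653.0 + 5.7446 i$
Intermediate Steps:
$w = i \sqrt{33}$ ($w = \sqrt{-33} = i \sqrt{33} \approx 5.7446 i$)
$q{\left(k \right)} = i \sqrt{33}$ ($q{\left(k \right)} = i \sqrt{33} + \left(k - k\right) = i \sqrt{33} + 0 = i \sqrt{33}$)
$q{\left(11 \left(-2\right) \right)} + 45653 = i \sqrt{33} + 45653 = 45653 + i \sqrt{33}$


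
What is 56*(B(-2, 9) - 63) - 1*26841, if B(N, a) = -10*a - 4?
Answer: -35633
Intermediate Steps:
B(N, a) = -4 - 10*a
56*(B(-2, 9) - 63) - 1*26841 = 56*((-4 - 10*9) - 63) - 1*26841 = 56*((-4 - 90) - 63) - 26841 = 56*(-94 - 63) - 26841 = 56*(-157) - 26841 = -8792 - 26841 = -35633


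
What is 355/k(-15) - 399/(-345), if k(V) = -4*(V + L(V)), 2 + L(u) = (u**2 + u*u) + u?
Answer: 181551/192280 ≈ 0.94420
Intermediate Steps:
L(u) = -2 + u + 2*u**2 (L(u) = -2 + ((u**2 + u*u) + u) = -2 + ((u**2 + u**2) + u) = -2 + (2*u**2 + u) = -2 + (u + 2*u**2) = -2 + u + 2*u**2)
k(V) = 8 - 8*V - 8*V**2 (k(V) = -4*(V + (-2 + V + 2*V**2)) = -4*(-2 + 2*V + 2*V**2) = 8 - 8*V - 8*V**2)
355/k(-15) - 399/(-345) = 355/(8 - 8*(-15) - 8*(-15)**2) - 399/(-345) = 355/(8 + 120 - 8*225) - 399*(-1/345) = 355/(8 + 120 - 1800) + 133/115 = 355/(-1672) + 133/115 = 355*(-1/1672) + 133/115 = -355/1672 + 133/115 = 181551/192280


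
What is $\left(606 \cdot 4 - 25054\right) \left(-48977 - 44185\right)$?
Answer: $2108256060$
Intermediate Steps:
$\left(606 \cdot 4 - 25054\right) \left(-48977 - 44185\right) = \left(2424 - 25054\right) \left(-93162\right) = \left(-22630\right) \left(-93162\right) = 2108256060$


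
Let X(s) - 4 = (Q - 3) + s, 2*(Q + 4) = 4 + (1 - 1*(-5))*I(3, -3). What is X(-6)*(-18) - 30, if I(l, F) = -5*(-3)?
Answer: -714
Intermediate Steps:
I(l, F) = 15
Q = 43 (Q = -4 + (4 + (1 - 1*(-5))*15)/2 = -4 + (4 + (1 + 5)*15)/2 = -4 + (4 + 6*15)/2 = -4 + (4 + 90)/2 = -4 + (1/2)*94 = -4 + 47 = 43)
X(s) = 44 + s (X(s) = 4 + ((43 - 3) + s) = 4 + (40 + s) = 44 + s)
X(-6)*(-18) - 30 = (44 - 6)*(-18) - 30 = 38*(-18) - 30 = -684 - 30 = -714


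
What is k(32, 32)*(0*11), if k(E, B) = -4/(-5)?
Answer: 0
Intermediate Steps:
k(E, B) = 4/5 (k(E, B) = -4*(-1/5) = 4/5)
k(32, 32)*(0*11) = 4*(0*11)/5 = (4/5)*0 = 0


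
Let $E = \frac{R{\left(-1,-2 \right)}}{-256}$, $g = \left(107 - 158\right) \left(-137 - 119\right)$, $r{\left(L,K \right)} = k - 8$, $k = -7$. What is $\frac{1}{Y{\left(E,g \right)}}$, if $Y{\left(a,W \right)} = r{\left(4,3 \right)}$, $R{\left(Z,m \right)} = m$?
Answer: $- \frac{1}{15} \approx -0.066667$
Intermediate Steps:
$r{\left(L,K \right)} = -15$ ($r{\left(L,K \right)} = -7 - 8 = -15$)
$g = 13056$ ($g = \left(-51\right) \left(-256\right) = 13056$)
$E = \frac{1}{128}$ ($E = - \frac{2}{-256} = \left(-2\right) \left(- \frac{1}{256}\right) = \frac{1}{128} \approx 0.0078125$)
$Y{\left(a,W \right)} = -15$
$\frac{1}{Y{\left(E,g \right)}} = \frac{1}{-15} = - \frac{1}{15}$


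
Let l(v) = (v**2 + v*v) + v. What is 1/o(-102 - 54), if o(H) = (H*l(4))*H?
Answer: 1/876096 ≈ 1.1414e-6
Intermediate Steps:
l(v) = v + 2*v**2 (l(v) = (v**2 + v**2) + v = 2*v**2 + v = v + 2*v**2)
o(H) = 36*H**2 (o(H) = (H*(4*(1 + 2*4)))*H = (H*(4*(1 + 8)))*H = (H*(4*9))*H = (H*36)*H = (36*H)*H = 36*H**2)
1/o(-102 - 54) = 1/(36*(-102 - 54)**2) = 1/(36*(-156)**2) = 1/(36*24336) = 1/876096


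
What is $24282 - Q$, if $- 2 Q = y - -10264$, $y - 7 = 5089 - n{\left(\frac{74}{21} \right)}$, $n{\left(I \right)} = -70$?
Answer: $31997$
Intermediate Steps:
$y = 5166$ ($y = 7 + \left(5089 - -70\right) = 7 + \left(5089 + 70\right) = 7 + 5159 = 5166$)
$Q = -7715$ ($Q = - \frac{5166 - -10264}{2} = - \frac{5166 + 10264}{2} = \left(- \frac{1}{2}\right) 15430 = -7715$)
$24282 - Q = 24282 - -7715 = 24282 + 7715 = 31997$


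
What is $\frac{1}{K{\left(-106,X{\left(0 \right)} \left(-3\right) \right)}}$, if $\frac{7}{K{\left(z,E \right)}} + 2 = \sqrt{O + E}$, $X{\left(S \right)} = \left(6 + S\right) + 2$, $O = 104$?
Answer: $- \frac{2}{7} + \frac{4 \sqrt{5}}{7} \approx 0.99204$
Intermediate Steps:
$X{\left(S \right)} = 8 + S$
$K{\left(z,E \right)} = \frac{7}{-2 + \sqrt{104 + E}}$
$\frac{1}{K{\left(-106,X{\left(0 \right)} \left(-3\right) \right)}} = \frac{1}{7 \frac{1}{-2 + \sqrt{104 + \left(8 + 0\right) \left(-3\right)}}} = \frac{1}{7 \frac{1}{-2 + \sqrt{104 + 8 \left(-3\right)}}} = \frac{1}{7 \frac{1}{-2 + \sqrt{104 - 24}}} = \frac{1}{7 \frac{1}{-2 + \sqrt{80}}} = \frac{1}{7 \frac{1}{-2 + 4 \sqrt{5}}} = - \frac{2}{7} + \frac{4 \sqrt{5}}{7}$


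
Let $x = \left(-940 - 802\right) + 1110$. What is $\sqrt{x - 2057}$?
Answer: $i \sqrt{2689} \approx 51.856 i$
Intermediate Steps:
$x = -632$ ($x = -1742 + 1110 = -632$)
$\sqrt{x - 2057} = \sqrt{-632 - 2057} = \sqrt{-2689} = i \sqrt{2689}$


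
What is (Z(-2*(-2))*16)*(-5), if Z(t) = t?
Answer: -320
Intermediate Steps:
(Z(-2*(-2))*16)*(-5) = (-2*(-2)*16)*(-5) = (4*16)*(-5) = 64*(-5) = -320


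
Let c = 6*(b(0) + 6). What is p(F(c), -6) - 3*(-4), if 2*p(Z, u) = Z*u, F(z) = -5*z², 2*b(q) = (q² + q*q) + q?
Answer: 19452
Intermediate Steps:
b(q) = q² + q/2 (b(q) = ((q² + q*q) + q)/2 = ((q² + q²) + q)/2 = (2*q² + q)/2 = (q + 2*q²)/2 = q² + q/2)
c = 36 (c = 6*(0*(½ + 0) + 6) = 6*(0*(½) + 6) = 6*(0 + 6) = 6*6 = 36)
p(Z, u) = Z*u/2 (p(Z, u) = (Z*u)/2 = Z*u/2)
p(F(c), -6) - 3*(-4) = (½)*(-5*36²)*(-6) - 3*(-4) = (½)*(-5*1296)*(-6) + 12 = (½)*(-6480)*(-6) + 12 = 19440 + 12 = 19452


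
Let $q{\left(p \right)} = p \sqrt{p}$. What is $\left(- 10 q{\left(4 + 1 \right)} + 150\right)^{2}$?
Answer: $35000 - 15000 \sqrt{5} \approx 1459.0$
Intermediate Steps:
$q{\left(p \right)} = p^{\frac{3}{2}}$
$\left(- 10 q{\left(4 + 1 \right)} + 150\right)^{2} = \left(- 10 \left(4 + 1\right)^{\frac{3}{2}} + 150\right)^{2} = \left(- 10 \cdot 5^{\frac{3}{2}} + 150\right)^{2} = \left(- 10 \cdot 5 \sqrt{5} + 150\right)^{2} = \left(- 50 \sqrt{5} + 150\right)^{2} = \left(150 - 50 \sqrt{5}\right)^{2}$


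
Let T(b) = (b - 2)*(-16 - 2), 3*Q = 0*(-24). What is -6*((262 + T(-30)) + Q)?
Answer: -5028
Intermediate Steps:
Q = 0 (Q = (0*(-24))/3 = (⅓)*0 = 0)
T(b) = 36 - 18*b (T(b) = (-2 + b)*(-18) = 36 - 18*b)
-6*((262 + T(-30)) + Q) = -6*((262 + (36 - 18*(-30))) + 0) = -6*((262 + (36 + 540)) + 0) = -6*((262 + 576) + 0) = -6*(838 + 0) = -6*838 = -5028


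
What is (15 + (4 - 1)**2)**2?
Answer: 576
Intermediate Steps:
(15 + (4 - 1)**2)**2 = (15 + 3**2)**2 = (15 + 9)**2 = 24**2 = 576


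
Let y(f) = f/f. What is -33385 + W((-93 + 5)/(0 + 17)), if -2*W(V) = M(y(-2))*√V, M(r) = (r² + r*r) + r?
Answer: -33385 - 3*I*√374/17 ≈ -33385.0 - 3.4128*I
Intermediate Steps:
y(f) = 1
M(r) = r + 2*r² (M(r) = (r² + r²) + r = 2*r² + r = r + 2*r²)
W(V) = -3*√V/2 (W(V) = -1*(1 + 2*1)*√V/2 = -1*(1 + 2)*√V/2 = -1*3*√V/2 = -3*√V/2)
-33385 + W((-93 + 5)/(0 + 17)) = -33385 - 3*√(-93 + 5)/√(0 + 17)/2 = -33385 - 3*2*I*√374/17/2 = -33385 - 3*I*√374/17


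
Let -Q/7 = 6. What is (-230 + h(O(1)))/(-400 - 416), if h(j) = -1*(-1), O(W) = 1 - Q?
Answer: 229/816 ≈ 0.28064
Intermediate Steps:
Q = -42 (Q = -7*6 = -42)
O(W) = 43 (O(W) = 1 - 1*(-42) = 1 + 42 = 43)
h(j) = 1
(-230 + h(O(1)))/(-400 - 416) = (-230 + 1)/(-400 - 416) = -229/(-816) = -229*(-1/816) = 229/816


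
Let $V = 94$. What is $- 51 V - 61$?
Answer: $-4855$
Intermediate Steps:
$- 51 V - 61 = \left(-51\right) 94 - 61 = -4794 - 61 = -4855$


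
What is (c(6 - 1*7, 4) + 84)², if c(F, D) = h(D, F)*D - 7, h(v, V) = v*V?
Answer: 3721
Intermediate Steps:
h(v, V) = V*v
c(F, D) = -7 + F*D² (c(F, D) = (F*D)*D - 7 = (D*F)*D - 7 = F*D² - 7 = -7 + F*D²)
(c(6 - 1*7, 4) + 84)² = ((-7 + (6 - 1*7)*4²) + 84)² = ((-7 + (6 - 7)*16) + 84)² = ((-7 - 1*16) + 84)² = ((-7 - 16) + 84)² = (-23 + 84)² = 61² = 3721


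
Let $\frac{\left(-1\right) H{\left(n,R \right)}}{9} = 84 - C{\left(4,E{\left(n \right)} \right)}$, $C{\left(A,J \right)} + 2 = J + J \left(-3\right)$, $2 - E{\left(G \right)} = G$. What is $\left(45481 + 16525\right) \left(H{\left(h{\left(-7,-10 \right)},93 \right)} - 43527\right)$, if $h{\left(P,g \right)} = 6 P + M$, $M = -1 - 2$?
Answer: $-2799384882$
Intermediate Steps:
$M = -3$ ($M = -1 - 2 = -3$)
$E{\left(G \right)} = 2 - G$
$h{\left(P,g \right)} = -3 + 6 P$ ($h{\left(P,g \right)} = 6 P - 3 = -3 + 6 P$)
$C{\left(A,J \right)} = -2 - 2 J$ ($C{\left(A,J \right)} = -2 + \left(J + J \left(-3\right)\right) = -2 + \left(J - 3 J\right) = -2 - 2 J$)
$H{\left(n,R \right)} = -810 + 18 n$ ($H{\left(n,R \right)} = - 9 \left(84 - \left(-2 - 2 \left(2 - n\right)\right)\right) = - 9 \left(84 - \left(-2 + \left(-4 + 2 n\right)\right)\right) = - 9 \left(84 - \left(-6 + 2 n\right)\right) = - 9 \left(90 - 2 n\right) = -810 + 18 n$)
$\left(45481 + 16525\right) \left(H{\left(h{\left(-7,-10 \right)},93 \right)} - 43527\right) = \left(45481 + 16525\right) \left(\left(-810 + 18 \left(-3 + 6 \left(-7\right)\right)\right) - 43527\right) = 62006 \left(\left(-810 + 18 \left(-3 - 42\right)\right) - 43527\right) = 62006 \left(\left(-810 + 18 \left(-45\right)\right) - 43527\right) = 62006 \left(\left(-810 - 810\right) - 43527\right) = 62006 \left(-1620 - 43527\right) = 62006 \left(-45147\right) = -2799384882$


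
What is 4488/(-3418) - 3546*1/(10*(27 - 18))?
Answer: -347893/8545 ≈ -40.713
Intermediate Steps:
4488/(-3418) - 3546*1/(10*(27 - 18)) = 4488*(-1/3418) - 3546/(10*9) = -2244/1709 - 3546/90 = -2244/1709 - 3546*1/90 = -2244/1709 - 197/5 = -347893/8545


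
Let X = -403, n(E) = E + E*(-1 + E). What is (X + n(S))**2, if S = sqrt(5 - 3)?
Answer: 160801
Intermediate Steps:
S = sqrt(2) ≈ 1.4142
(X + n(S))**2 = (-403 + (sqrt(2))**2)**2 = (-403 + 2)**2 = (-401)**2 = 160801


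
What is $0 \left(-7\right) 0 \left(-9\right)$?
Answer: $0$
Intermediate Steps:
$0 \left(-7\right) 0 \left(-9\right) = 0 \cdot 0 \left(-9\right) = 0 \left(-9\right) = 0$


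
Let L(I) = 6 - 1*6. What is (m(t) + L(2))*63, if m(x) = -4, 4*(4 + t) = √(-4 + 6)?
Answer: -252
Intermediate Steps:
t = -4 + √2/4 (t = -4 + √(-4 + 6)/4 = -4 + √2/4 ≈ -3.6464)
L(I) = 0 (L(I) = 6 - 6 = 0)
(m(t) + L(2))*63 = (-4 + 0)*63 = -4*63 = -252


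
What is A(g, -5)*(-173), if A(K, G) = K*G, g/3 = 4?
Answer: 10380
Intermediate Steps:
g = 12 (g = 3*4 = 12)
A(K, G) = G*K
A(g, -5)*(-173) = -5*12*(-173) = -60*(-173) = 10380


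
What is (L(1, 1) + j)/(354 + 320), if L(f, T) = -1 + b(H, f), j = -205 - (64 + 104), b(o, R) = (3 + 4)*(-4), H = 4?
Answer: -201/337 ≈ -0.59644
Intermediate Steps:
b(o, R) = -28 (b(o, R) = 7*(-4) = -28)
j = -373 (j = -205 - 1*168 = -205 - 168 = -373)
L(f, T) = -29 (L(f, T) = -1 - 28 = -29)
(L(1, 1) + j)/(354 + 320) = (-29 - 373)/(354 + 320) = -402/674 = -402*1/674 = -201/337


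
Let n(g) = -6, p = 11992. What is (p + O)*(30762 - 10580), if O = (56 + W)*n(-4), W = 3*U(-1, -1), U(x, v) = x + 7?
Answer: 233061736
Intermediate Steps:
U(x, v) = 7 + x
W = 18 (W = 3*(7 - 1) = 3*6 = 18)
O = -444 (O = (56 + 18)*(-6) = 74*(-6) = -444)
(p + O)*(30762 - 10580) = (11992 - 444)*(30762 - 10580) = 11548*20182 = 233061736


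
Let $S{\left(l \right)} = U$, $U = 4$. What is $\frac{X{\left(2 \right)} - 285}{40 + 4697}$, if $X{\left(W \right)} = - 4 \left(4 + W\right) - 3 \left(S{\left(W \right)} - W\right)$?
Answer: $- \frac{105}{1579} \approx -0.066498$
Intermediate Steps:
$S{\left(l \right)} = 4$
$X{\left(W \right)} = -28 - W$ ($X{\left(W \right)} = - 4 \left(4 + W\right) - 3 \left(4 - W\right) = \left(-16 - 4 W\right) + \left(-12 + 3 W\right) = -28 - W$)
$\frac{X{\left(2 \right)} - 285}{40 + 4697} = \frac{\left(-28 - 2\right) - 285}{40 + 4697} = \frac{\left(-28 - 2\right) + \left(-2034 + 1749\right)}{4737} = \left(-30 - 285\right) \frac{1}{4737} = \left(-315\right) \frac{1}{4737} = - \frac{105}{1579}$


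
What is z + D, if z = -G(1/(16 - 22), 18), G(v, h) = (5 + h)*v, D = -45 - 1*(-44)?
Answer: 17/6 ≈ 2.8333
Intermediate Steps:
D = -1 (D = -45 + 44 = -1)
G(v, h) = v*(5 + h)
z = 23/6 (z = -(5 + 18)/(16 - 22) = -23/(-6) = -(-1)*23/6 = -1*(-23/6) = 23/6 ≈ 3.8333)
z + D = 23/6 - 1 = 17/6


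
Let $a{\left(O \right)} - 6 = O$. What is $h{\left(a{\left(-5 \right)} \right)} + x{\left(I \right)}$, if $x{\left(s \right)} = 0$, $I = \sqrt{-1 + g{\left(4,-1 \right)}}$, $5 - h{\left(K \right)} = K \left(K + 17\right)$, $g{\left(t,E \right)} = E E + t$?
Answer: $-13$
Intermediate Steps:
$a{\left(O \right)} = 6 + O$
$g{\left(t,E \right)} = t + E^{2}$ ($g{\left(t,E \right)} = E^{2} + t = t + E^{2}$)
$h{\left(K \right)} = 5 - K \left(17 + K\right)$ ($h{\left(K \right)} = 5 - K \left(K + 17\right) = 5 - K \left(17 + K\right)$)
$I = 2$ ($I = \sqrt{-1 + \left(4 + \left(-1\right)^{2}\right)} = \sqrt{-1 + \left(4 + 1\right)} = \sqrt{-1 + 5} = \sqrt{4} = 2$)
$h{\left(a{\left(-5 \right)} \right)} + x{\left(I \right)} = \left(5 - \left(6 - 5\right)^{2} - 17 \left(6 - 5\right)\right) + 0 = \left(5 - 1^{2} - 17\right) + 0 = \left(5 - 1 - 17\right) + 0 = -13 + 0 = -13$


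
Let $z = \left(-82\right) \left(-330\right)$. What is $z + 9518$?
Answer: $36578$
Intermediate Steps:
$z = 27060$
$z + 9518 = 27060 + 9518 = 36578$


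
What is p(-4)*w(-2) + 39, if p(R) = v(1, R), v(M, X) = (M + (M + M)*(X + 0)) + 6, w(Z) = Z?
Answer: 41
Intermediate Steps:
v(M, X) = 6 + M + 2*M*X (v(M, X) = (M + (2*M)*X) + 6 = (M + 2*M*X) + 6 = 6 + M + 2*M*X)
p(R) = 7 + 2*R (p(R) = 6 + 1 + 2*1*R = 6 + 1 + 2*R = 7 + 2*R)
p(-4)*w(-2) + 39 = (7 + 2*(-4))*(-2) + 39 = (7 - 8)*(-2) + 39 = -1*(-2) + 39 = 2 + 39 = 41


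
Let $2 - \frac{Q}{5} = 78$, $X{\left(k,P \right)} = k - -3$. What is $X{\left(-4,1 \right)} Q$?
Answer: $380$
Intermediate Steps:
$X{\left(k,P \right)} = 3 + k$ ($X{\left(k,P \right)} = k + 3 = 3 + k$)
$Q = -380$ ($Q = 10 - 390 = -380$)
$X{\left(-4,1 \right)} Q = \left(3 - 4\right) \left(-380\right) = \left(-1\right) \left(-380\right) = 380$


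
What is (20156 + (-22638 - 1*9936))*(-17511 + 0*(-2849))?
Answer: 217451598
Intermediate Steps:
(20156 + (-22638 - 1*9936))*(-17511 + 0*(-2849)) = (20156 + (-22638 - 9936))*(-17511 + 0) = (20156 - 32574)*(-17511) = -12418*(-17511) = 217451598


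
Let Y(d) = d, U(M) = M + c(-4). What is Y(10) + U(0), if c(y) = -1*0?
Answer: 10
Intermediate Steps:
c(y) = 0
U(M) = M (U(M) = M + 0 = M)
Y(10) + U(0) = 10 + 0 = 10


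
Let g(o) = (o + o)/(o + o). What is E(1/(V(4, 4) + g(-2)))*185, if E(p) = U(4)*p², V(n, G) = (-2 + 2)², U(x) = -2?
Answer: -370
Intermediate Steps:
g(o) = 1 (g(o) = (2*o)/((2*o)) = (2*o)*(1/(2*o)) = 1)
V(n, G) = 0 (V(n, G) = 0² = 0)
E(p) = -2*p²
E(1/(V(4, 4) + g(-2)))*185 = -2/(0 + 1)²*185 = -2*(1/1)²*185 = -2*1²*185 = -2*1*185 = -2*185 = -370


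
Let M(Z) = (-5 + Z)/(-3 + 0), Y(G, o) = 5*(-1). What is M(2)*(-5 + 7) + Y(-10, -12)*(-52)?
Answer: 262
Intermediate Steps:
Y(G, o) = -5
M(Z) = 5/3 - Z/3 (M(Z) = (-5 + Z)/(-3) = (-5 + Z)*(-⅓) = 5/3 - Z/3)
M(2)*(-5 + 7) + Y(-10, -12)*(-52) = (5/3 - ⅓*2)*(-5 + 7) - 5*(-52) = (5/3 - ⅔)*2 + 260 = 1*2 + 260 = 2 + 260 = 262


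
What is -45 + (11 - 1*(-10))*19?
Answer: 354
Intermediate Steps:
-45 + (11 - 1*(-10))*19 = -45 + (11 + 10)*19 = -45 + 21*19 = -45 + 399 = 354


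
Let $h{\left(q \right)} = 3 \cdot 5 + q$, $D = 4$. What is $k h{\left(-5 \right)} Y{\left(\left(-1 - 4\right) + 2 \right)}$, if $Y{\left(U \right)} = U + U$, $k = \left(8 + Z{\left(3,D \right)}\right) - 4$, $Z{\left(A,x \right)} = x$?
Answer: $-480$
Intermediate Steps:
$h{\left(q \right)} = 15 + q$
$k = 8$ ($k = \left(8 + 4\right) - 4 = 12 - 4 = 8$)
$Y{\left(U \right)} = 2 U$
$k h{\left(-5 \right)} Y{\left(\left(-1 - 4\right) + 2 \right)} = 8 \left(15 - 5\right) 2 \left(\left(-1 - 4\right) + 2\right) = 8 \cdot 10 \cdot 2 \left(-5 + 2\right) = 80 \cdot 2 \left(-3\right) = 80 \left(-6\right) = -480$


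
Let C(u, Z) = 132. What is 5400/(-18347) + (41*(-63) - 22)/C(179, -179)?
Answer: -48506735/2421804 ≈ -20.029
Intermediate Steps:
5400/(-18347) + (41*(-63) - 22)/C(179, -179) = 5400/(-18347) + (41*(-63) - 22)/132 = 5400*(-1/18347) + (-2583 - 22)*(1/132) = -5400/18347 - 2605*1/132 = -5400/18347 - 2605/132 = -48506735/2421804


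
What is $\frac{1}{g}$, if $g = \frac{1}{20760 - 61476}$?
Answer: $-40716$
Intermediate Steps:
$g = - \frac{1}{40716}$ ($g = \frac{1}{-40716} = - \frac{1}{40716} \approx -2.456 \cdot 10^{-5}$)
$\frac{1}{g} = \frac{1}{- \frac{1}{40716}} = -40716$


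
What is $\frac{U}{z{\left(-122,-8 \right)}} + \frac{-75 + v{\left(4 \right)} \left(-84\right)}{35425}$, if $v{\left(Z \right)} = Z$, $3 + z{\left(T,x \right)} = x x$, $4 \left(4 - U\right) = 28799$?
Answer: $- \frac{1019738059}{8643700} \approx -117.97$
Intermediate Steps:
$U = - \frac{28783}{4}$ ($U = 4 - \frac{28799}{4} = - \frac{28783}{4} \approx -7195.8$)
$z{\left(T,x \right)} = -3 + x^{2}$ ($z{\left(T,x \right)} = -3 + x x = -3 + x^{2}$)
$\frac{U}{z{\left(-122,-8 \right)}} + \frac{-75 + v{\left(4 \right)} \left(-84\right)}{35425} = - \frac{28783}{4 \left(-3 + \left(-8\right)^{2}\right)} + \frac{-75 + 4 \left(-84\right)}{35425} = - \frac{28783}{4 \left(-3 + 64\right)} + \left(-75 - 336\right) \frac{1}{35425} = - \frac{28783}{4 \cdot 61} - \frac{411}{35425} = \left(- \frac{28783}{4}\right) \frac{1}{61} - \frac{411}{35425} = - \frac{28783}{244} - \frac{411}{35425} = - \frac{1019738059}{8643700}$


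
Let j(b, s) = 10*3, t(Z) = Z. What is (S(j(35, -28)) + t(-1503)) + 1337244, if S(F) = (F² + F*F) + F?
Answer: 1337571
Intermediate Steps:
j(b, s) = 30
S(F) = F + 2*F² (S(F) = (F² + F²) + F = 2*F² + F = F + 2*F²)
(S(j(35, -28)) + t(-1503)) + 1337244 = (30*(1 + 2*30) - 1503) + 1337244 = (30*(1 + 60) - 1503) + 1337244 = (30*61 - 1503) + 1337244 = (1830 - 1503) + 1337244 = 327 + 1337244 = 1337571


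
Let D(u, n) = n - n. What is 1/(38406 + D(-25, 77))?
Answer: 1/38406 ≈ 2.6038e-5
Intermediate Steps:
D(u, n) = 0
1/(38406 + D(-25, 77)) = 1/(38406 + 0) = 1/38406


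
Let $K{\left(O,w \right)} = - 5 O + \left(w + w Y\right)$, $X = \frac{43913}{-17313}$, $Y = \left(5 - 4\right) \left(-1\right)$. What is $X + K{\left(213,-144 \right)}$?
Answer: $- \frac{18482258}{17313} \approx -1067.5$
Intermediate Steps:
$Y = -1$ ($Y = 1 \left(-1\right) = -1$)
$X = - \frac{43913}{17313}$ ($X = 43913 \left(- \frac{1}{17313}\right) = - \frac{43913}{17313} \approx -2.5364$)
$K{\left(O,w \right)} = - 5 O$ ($K{\left(O,w \right)} = - 5 O + \left(w + w \left(-1\right)\right) = - 5 O + \left(w - w\right) = - 5 O + 0 = - 5 O$)
$X + K{\left(213,-144 \right)} = - \frac{43913}{17313} - 1065 = - \frac{18482258}{17313}$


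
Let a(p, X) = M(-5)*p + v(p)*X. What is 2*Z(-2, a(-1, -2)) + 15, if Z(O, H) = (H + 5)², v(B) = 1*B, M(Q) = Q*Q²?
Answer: 34863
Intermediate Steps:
M(Q) = Q³
v(B) = B
a(p, X) = -125*p + X*p (a(p, X) = (-5)³*p + p*X = -125*p + X*p)
Z(O, H) = (5 + H)²
2*Z(-2, a(-1, -2)) + 15 = 2*(5 - (-125 - 2))² + 15 = 2*(5 - 1*(-127))² + 15 = 2*(5 + 127)² + 15 = 2*132² + 15 = 2*17424 + 15 = 34848 + 15 = 34863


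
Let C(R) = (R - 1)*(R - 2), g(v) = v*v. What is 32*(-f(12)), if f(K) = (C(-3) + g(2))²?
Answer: -18432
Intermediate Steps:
g(v) = v²
C(R) = (-1 + R)*(-2 + R)
f(K) = 576 (f(K) = ((2 + (-3)² - 3*(-3)) + 2²)² = ((2 + 9 + 9) + 4)² = (20 + 4)² = 24² = 576)
32*(-f(12)) = 32*(-1*576) = 32*(-576) = -18432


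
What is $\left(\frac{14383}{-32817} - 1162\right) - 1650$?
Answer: $- \frac{92295787}{32817} \approx -2812.4$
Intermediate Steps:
$\left(\frac{14383}{-32817} - 1162\right) - 1650 = \left(14383 \left(- \frac{1}{32817}\right) - 1162\right) + \left(-5817 + 4167\right) = \left(- \frac{14383}{32817} - 1162\right) - 1650 = - \frac{38147737}{32817} - 1650 = - \frac{92295787}{32817}$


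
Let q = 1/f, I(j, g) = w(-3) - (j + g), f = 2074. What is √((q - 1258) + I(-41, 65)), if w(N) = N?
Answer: 3*I*√614154954/2074 ≈ 35.847*I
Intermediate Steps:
I(j, g) = -3 - g - j (I(j, g) = -3 - (j + g) = -3 - (g + j) = -3 + (-g - j) = -3 - g - j)
q = 1/2074 ≈ 0.00048216
√((q - 1258) + I(-41, 65)) = √((1/2074 - 1258) + (-3 - 1*65 - 1*(-41))) = √(-2609091/2074 + (-3 - 65 + 41)) = √(-2609091/2074 - 27) = √(-2665089/2074) = 3*I*√614154954/2074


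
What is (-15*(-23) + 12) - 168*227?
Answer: -37779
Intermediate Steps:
(-15*(-23) + 12) - 168*227 = (345 + 12) - 1*38136 = 357 - 38136 = -37779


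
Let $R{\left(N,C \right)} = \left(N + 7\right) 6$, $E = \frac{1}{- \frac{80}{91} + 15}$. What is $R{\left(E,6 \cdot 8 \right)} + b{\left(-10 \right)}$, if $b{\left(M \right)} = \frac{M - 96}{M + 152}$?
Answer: $\frac{3802531}{91235} \approx 41.678$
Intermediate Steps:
$E = \frac{91}{1285}$ ($E = \frac{1}{\left(-80\right) \frac{1}{91} + 15} = \frac{1}{- \frac{80}{91} + 15} = \frac{1}{\frac{1285}{91}} = \frac{91}{1285} \approx 0.070817$)
$R{\left(N,C \right)} = 42 + 6 N$ ($R{\left(N,C \right)} = \left(7 + N\right) 6 = 42 + 6 N$)
$b{\left(M \right)} = \frac{-96 + M}{152 + M}$
$R{\left(E,6 \cdot 8 \right)} + b{\left(-10 \right)} = \left(42 + 6 \cdot \frac{91}{1285}\right) + \frac{-96 - 10}{152 - 10} = \left(42 + \frac{546}{1285}\right) + \frac{1}{142} \left(-106\right) = \frac{54516}{1285} + \frac{1}{142} \left(-106\right) = \frac{54516}{1285} - \frac{53}{71} = \frac{3802531}{91235}$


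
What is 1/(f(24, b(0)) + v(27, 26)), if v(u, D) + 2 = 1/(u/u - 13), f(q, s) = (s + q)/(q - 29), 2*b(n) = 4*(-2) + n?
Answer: -12/73 ≈ -0.16438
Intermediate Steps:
b(n) = -4 + n/2 (b(n) = (4*(-2) + n)/2 = (-8 + n)/2 = -4 + n/2)
f(q, s) = (q + s)/(-29 + q)
v(u, D) = -25/12 (v(u, D) = -2 + 1/(u/u - 13) = -2 + 1/(1 - 13) = -2 + 1/(-12) = -2 - 1/12 = -25/12)
1/(f(24, b(0)) + v(27, 26)) = 1/((24 + (-4 + (1/2)*0))/(-29 + 24) - 25/12) = 1/((24 + (-4 + 0))/(-5) - 25/12) = 1/(-(24 - 4)/5 - 25/12) = 1/(-1/5*20 - 25/12) = 1/(-4 - 25/12) = 1/(-73/12) = -12/73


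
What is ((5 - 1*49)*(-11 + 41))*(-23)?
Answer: 30360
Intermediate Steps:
((5 - 1*49)*(-11 + 41))*(-23) = ((5 - 49)*30)*(-23) = -44*30*(-23) = -1320*(-23) = 30360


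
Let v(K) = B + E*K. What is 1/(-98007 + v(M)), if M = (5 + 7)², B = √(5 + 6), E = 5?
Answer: -97287/9464760358 - √11/9464760358 ≈ -1.0279e-5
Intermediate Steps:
B = √11 ≈ 3.3166
M = 144 (M = 12² = 144)
v(K) = √11 + 5*K
1/(-98007 + v(M)) = 1/(-98007 + (√11 + 5*144)) = 1/(-98007 + (√11 + 720)) = 1/(-98007 + (720 + √11)) = 1/(-97287 + √11)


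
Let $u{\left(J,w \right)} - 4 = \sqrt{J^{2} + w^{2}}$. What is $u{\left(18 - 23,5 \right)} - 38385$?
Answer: $-38381 + 5 \sqrt{2} \approx -38374.0$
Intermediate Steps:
$u{\left(J,w \right)} = 4 + \sqrt{J^{2} + w^{2}}$
$u{\left(18 - 23,5 \right)} - 38385 = \left(4 + \sqrt{\left(18 - 23\right)^{2} + 5^{2}}\right) - 38385 = \left(4 + \sqrt{\left(-5\right)^{2} + 25}\right) - 38385 = \left(4 + \sqrt{25 + 25}\right) - 38385 = \left(4 + \sqrt{50}\right) - 38385 = \left(4 + 5 \sqrt{2}\right) - 38385 = -38381 + 5 \sqrt{2}$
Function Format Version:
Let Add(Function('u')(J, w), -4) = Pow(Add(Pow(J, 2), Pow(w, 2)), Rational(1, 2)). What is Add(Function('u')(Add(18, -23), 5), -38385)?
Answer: Add(-38381, Mul(5, Pow(2, Rational(1, 2)))) ≈ -38374.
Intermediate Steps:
Function('u')(J, w) = Add(4, Pow(Add(Pow(J, 2), Pow(w, 2)), Rational(1, 2)))
Add(Function('u')(Add(18, -23), 5), -38385) = Add(Add(4, Pow(Add(Pow(Add(18, -23), 2), Pow(5, 2)), Rational(1, 2))), -38385) = Add(Add(4, Pow(Add(Pow(-5, 2), 25), Rational(1, 2))), -38385) = Add(Add(4, Pow(Add(25, 25), Rational(1, 2))), -38385) = Add(Add(4, Pow(50, Rational(1, 2))), -38385) = Add(Add(4, Mul(5, Pow(2, Rational(1, 2)))), -38385) = Add(-38381, Mul(5, Pow(2, Rational(1, 2))))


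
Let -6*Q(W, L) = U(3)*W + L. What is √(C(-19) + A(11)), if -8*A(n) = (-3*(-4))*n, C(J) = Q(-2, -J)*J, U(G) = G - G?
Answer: √393/3 ≈ 6.6081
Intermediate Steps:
U(G) = 0
Q(W, L) = -L/6 (Q(W, L) = -(0*W + L)/6 = -(0 + L)/6 = -L/6)
C(J) = J²/6 (C(J) = (-(-1)*J/6)*J = (J/6)*J = J²/6)
A(n) = -3*n/2 (A(n) = -(-3*(-4))*n/8 = -3*n/2)
√(C(-19) + A(11)) = √((⅙)*(-19)² - 3/2*11) = √((⅙)*361 - 33/2) = √(361/6 - 33/2) = √(131/3) = √393/3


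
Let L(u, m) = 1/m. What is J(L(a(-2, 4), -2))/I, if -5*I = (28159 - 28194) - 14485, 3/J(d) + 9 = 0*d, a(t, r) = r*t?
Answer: -1/8712 ≈ -0.00011478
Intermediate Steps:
J(d) = -1/3 (J(d) = 3/(-9 + 0*d) = 3/(-9 + 0) = 3/(-9) = 3*(-1/9) = -1/3)
I = 2904 (I = -((28159 - 28194) - 14485)/5 = -(-35 - 14485)/5 = -1/5*(-14520) = 2904)
J(L(a(-2, 4), -2))/I = -1/3/2904 = -1/3*1/2904 = -1/8712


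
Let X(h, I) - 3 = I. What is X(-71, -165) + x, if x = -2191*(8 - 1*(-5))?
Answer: -28645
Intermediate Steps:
X(h, I) = 3 + I
x = -28483 (x = -2191*(8 + 5) = -2191*13 = -28483)
X(-71, -165) + x = (3 - 165) - 28483 = -162 - 28483 = -28645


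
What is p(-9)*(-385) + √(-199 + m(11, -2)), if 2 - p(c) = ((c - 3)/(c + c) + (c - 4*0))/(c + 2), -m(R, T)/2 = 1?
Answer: -935/3 + I*√201 ≈ -311.67 + 14.177*I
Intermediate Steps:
m(R, T) = -2 (m(R, T) = -2*1 = -2)
p(c) = 2 - (c + (-3 + c)/(2*c))/(2 + c) (p(c) = 2 - ((c - 3)/(c + c) + (c - 4*0))/(c + 2) = 2 - ((-3 + c)/((2*c)) + (c + 0))/(2 + c) = 2 - ((-3 + c)*(1/(2*c)) + c)/(2 + c) = 2 - ((-3 + c)/(2*c) + c)/(2 + c) = 2 - (c + (-3 + c)/(2*c))/(2 + c))
p(-9)*(-385) + √(-199 + m(11, -2)) = ((½)*(3 + 2*(-9)² + 7*(-9))/(-9*(2 - 9)))*(-385) + √(-199 - 2) = ((½)*(-⅑)*(3 + 2*81 - 63)/(-7))*(-385) + √(-201) = ((½)*(-⅑)*(-⅐)*(3 + 162 - 63))*(-385) + I*√201 = ((½)*(-⅑)*(-⅐)*102)*(-385) + I*√201 = (17/21)*(-385) + I*√201 = -935/3 + I*√201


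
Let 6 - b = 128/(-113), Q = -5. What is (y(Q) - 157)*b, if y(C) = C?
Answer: -130572/113 ≈ -1155.5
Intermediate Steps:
b = 806/113 (b = 6 - 128/(-113) = 6 - 128*(-1)/113 = 6 - 1*(-128/113) = 6 + 128/113 = 806/113 ≈ 7.1327)
(y(Q) - 157)*b = (-5 - 157)*(806/113) = -162*806/113 = -130572/113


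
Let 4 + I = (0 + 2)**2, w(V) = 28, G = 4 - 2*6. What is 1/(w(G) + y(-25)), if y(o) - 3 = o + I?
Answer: 1/6 ≈ 0.16667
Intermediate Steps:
G = -8 (G = 4 - 12 = -8)
I = 0 (I = -4 + (0 + 2)**2 = -4 + 2**2 = -4 + 4 = 0)
y(o) = 3 + o (y(o) = 3 + (o + 0) = 3 + o)
1/(w(G) + y(-25)) = 1/(28 + (3 - 25)) = 1/(28 - 22) = 1/6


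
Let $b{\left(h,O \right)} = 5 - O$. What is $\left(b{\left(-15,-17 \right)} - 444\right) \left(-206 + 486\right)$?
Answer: $-118160$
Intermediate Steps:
$\left(b{\left(-15,-17 \right)} - 444\right) \left(-206 + 486\right) = \left(\left(5 - -17\right) - 444\right) \left(-206 + 486\right) = \left(\left(5 + 17\right) - 444\right) 280 = \left(22 - 444\right) 280 = \left(-422\right) 280 = -118160$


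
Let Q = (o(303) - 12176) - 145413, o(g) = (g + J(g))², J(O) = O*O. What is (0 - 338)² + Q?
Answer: 8484577199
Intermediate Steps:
J(O) = O²
o(g) = (g + g²)²
Q = 8484462955 (Q = (303²*(1 + 303)² - 12176) - 145413 = (91809*304² - 12176) - 145413 = (91809*92416 - 12176) - 145413 = (8484620544 - 12176) - 145413 = 8484608368 - 145413 = 8484462955)
(0 - 338)² + Q = (0 - 338)² + 8484462955 = (-338)² + 8484462955 = 114244 + 8484462955 = 8484577199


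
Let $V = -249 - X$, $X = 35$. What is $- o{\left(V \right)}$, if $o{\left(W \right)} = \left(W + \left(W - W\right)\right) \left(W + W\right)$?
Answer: $-161312$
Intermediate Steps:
$V = -284$ ($V = -249 - 35 = -284$)
$o{\left(W \right)} = 2 W^{2}$ ($o{\left(W \right)} = \left(W + 0\right) 2 W = W 2 W = 2 W^{2}$)
$- o{\left(V \right)} = - 2 \left(-284\right)^{2} = - 2 \cdot 80656 = \left(-1\right) 161312 = -161312$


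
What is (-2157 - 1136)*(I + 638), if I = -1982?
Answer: 4425792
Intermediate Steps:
(-2157 - 1136)*(I + 638) = (-2157 - 1136)*(-1982 + 638) = -3293*(-1344) = 4425792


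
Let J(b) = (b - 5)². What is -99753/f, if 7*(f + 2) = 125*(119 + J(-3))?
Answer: -698271/22861 ≈ -30.544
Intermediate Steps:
J(b) = (-5 + b)²
f = 22861/7 (f = -2 + (125*(119 + (-5 - 3)²))/7 = -2 + (125*(119 + (-8)²))/7 = -2 + (125*(119 + 64))/7 = -2 + (125*183)/7 = -2 + (⅐)*22875 = -2 + 22875/7 = 22861/7 ≈ 3265.9)
-99753/f = -99753/22861/7 = -99753*7/22861 = -698271/22861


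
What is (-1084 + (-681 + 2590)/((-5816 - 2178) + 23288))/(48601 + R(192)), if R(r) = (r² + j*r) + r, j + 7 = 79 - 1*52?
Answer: -16576787/1368767118 ≈ -0.012111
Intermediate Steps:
j = 20 (j = -7 + (79 - 1*52) = -7 + (79 - 52) = -7 + 27 = 20)
R(r) = r² + 21*r (R(r) = (r² + 20*r) + r = r² + 21*r)
(-1084 + (-681 + 2590)/((-5816 - 2178) + 23288))/(48601 + R(192)) = (-1084 + (-681 + 2590)/((-5816 - 2178) + 23288))/(48601 + 192*(21 + 192)) = (-1084 + 1909/(-7994 + 23288))/(48601 + 192*213) = (-1084 + 1909/15294)/(48601 + 40896) = (-1084 + 1909*(1/15294))/89497 = (-1084 + 1909/15294)*(1/89497) = -16576787/15294*1/89497 = -16576787/1368767118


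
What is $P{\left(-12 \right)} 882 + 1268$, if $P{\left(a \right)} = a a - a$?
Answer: $138860$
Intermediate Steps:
$P{\left(a \right)} = a^{2} - a$
$P{\left(-12 \right)} 882 + 1268 = - 12 \left(-1 - 12\right) 882 + 1268 = \left(-12\right) \left(-13\right) 882 + 1268 = 156 \cdot 882 + 1268 = 137592 + 1268 = 138860$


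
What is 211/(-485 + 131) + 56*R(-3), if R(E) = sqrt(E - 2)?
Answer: -211/354 + 56*I*sqrt(5) ≈ -0.59605 + 125.22*I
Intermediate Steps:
R(E) = sqrt(-2 + E)
211/(-485 + 131) + 56*R(-3) = 211/(-485 + 131) + 56*sqrt(-2 - 3) = 211/(-354) + 56*sqrt(-5) = 211*(-1/354) + 56*(I*sqrt(5)) = -211/354 + 56*I*sqrt(5)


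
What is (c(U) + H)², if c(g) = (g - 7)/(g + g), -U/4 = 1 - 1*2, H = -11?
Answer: 8281/64 ≈ 129.39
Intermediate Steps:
U = 4 (U = -4*(1 - 1*2) = -4*(1 - 2) = -4*(-1) = 4)
c(g) = (-7 + g)/(2*g) (c(g) = (-7 + g)/((2*g)) = (-7 + g)*(1/(2*g)) = (-7 + g)/(2*g))
(c(U) + H)² = ((½)*(-7 + 4)/4 - 11)² = ((½)*(¼)*(-3) - 11)² = (-3/8 - 11)² = (-91/8)² = 8281/64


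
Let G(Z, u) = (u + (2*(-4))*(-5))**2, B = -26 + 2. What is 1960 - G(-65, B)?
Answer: 1704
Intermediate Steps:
B = -24
G(Z, u) = (40 + u)**2 (G(Z, u) = (u - 8*(-5))**2 = (u + 40)**2 = (40 + u)**2)
1960 - G(-65, B) = 1960 - (40 - 24)**2 = 1960 - 1*16**2 = 1960 - 1*256 = 1960 - 256 = 1704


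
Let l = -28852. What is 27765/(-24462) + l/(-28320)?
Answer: -372811/3207240 ≈ -0.11624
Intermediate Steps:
27765/(-24462) + l/(-28320) = 27765/(-24462) - 28852/(-28320) = 27765*(-1/24462) - 28852*(-1/28320) = -3085/2718 + 7213/7080 = -372811/3207240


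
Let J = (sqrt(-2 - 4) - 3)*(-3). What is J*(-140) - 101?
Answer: -1361 + 420*I*sqrt(6) ≈ -1361.0 + 1028.8*I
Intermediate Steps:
J = 9 - 3*I*sqrt(6) (J = (sqrt(-6) - 3)*(-3) = (I*sqrt(6) - 3)*(-3) = (-3 + I*sqrt(6))*(-3) = 9 - 3*I*sqrt(6) ≈ 9.0 - 7.3485*I)
J*(-140) - 101 = (9 - 3*I*sqrt(6))*(-140) - 101 = (-1260 + 420*I*sqrt(6)) - 101 = -1361 + 420*I*sqrt(6)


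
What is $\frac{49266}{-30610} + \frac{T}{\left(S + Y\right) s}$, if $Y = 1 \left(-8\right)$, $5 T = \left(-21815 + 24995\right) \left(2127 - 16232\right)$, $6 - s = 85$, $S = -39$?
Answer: $- \frac{137389250229}{56827465} \approx -2417.7$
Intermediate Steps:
$s = -79$ ($s = 6 - 85 = -79$)
$T = -8970780$ ($T = \frac{\left(-21815 + 24995\right) \left(2127 - 16232\right)}{5} = \frac{3180 \left(-14105\right)}{5} = \frac{1}{5} \left(-44853900\right) = -8970780$)
$Y = -8$
$\frac{49266}{-30610} + \frac{T}{\left(S + Y\right) s} = \frac{49266}{-30610} - \frac{8970780}{\left(-39 - 8\right) \left(-79\right)} = 49266 \left(- \frac{1}{30610}\right) - \frac{8970780}{\left(-47\right) \left(-79\right)} = - \frac{24633}{15305} - \frac{8970780}{3713} = - \frac{137389250229}{56827465}$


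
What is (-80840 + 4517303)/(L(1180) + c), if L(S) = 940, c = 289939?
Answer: 4436463/290879 ≈ 15.252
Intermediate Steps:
(-80840 + 4517303)/(L(1180) + c) = (-80840 + 4517303)/(940 + 289939) = 4436463/290879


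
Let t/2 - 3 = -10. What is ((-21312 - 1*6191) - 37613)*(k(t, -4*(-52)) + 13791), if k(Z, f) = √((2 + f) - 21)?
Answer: -898014756 - 195348*√21 ≈ -8.9891e+8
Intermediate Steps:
t = -14 (t = 6 + 2*(-10) = 6 - 20 = -14)
k(Z, f) = √(-19 + f)
((-21312 - 1*6191) - 37613)*(k(t, -4*(-52)) + 13791) = ((-21312 - 1*6191) - 37613)*(√(-19 - 4*(-52)) + 13791) = ((-21312 - 6191) - 37613)*(√(-19 + 208) + 13791) = (-27503 - 37613)*(√189 + 13791) = -65116*(3*√21 + 13791) = -65116*(13791 + 3*√21) = -898014756 - 195348*√21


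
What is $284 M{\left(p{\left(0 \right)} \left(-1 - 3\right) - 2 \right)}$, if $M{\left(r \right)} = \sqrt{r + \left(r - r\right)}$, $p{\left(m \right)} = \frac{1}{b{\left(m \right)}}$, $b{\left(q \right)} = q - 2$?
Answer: $0$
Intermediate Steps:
$b{\left(q \right)} = -2 + q$ ($b{\left(q \right)} = q - 2 = -2 + q$)
$p{\left(m \right)} = \frac{1}{-2 + m}$
$M{\left(r \right)} = \sqrt{r}$ ($M{\left(r \right)} = \sqrt{r + 0} = \sqrt{r}$)
$284 M{\left(p{\left(0 \right)} \left(-1 - 3\right) - 2 \right)} = 284 \sqrt{\frac{-1 - 3}{-2 + 0} - 2} = 284 \sqrt{\frac{1}{-2} \left(-4\right) - 2} = 284 \sqrt{\left(- \frac{1}{2}\right) \left(-4\right) - 2} = 284 \sqrt{2 - 2} = 284 \sqrt{0} = 284 \cdot 0 = 0$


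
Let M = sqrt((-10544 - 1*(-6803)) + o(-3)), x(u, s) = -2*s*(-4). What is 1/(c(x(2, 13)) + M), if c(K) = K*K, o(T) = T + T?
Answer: 10816/116989603 - I*sqrt(3747)/116989603 ≈ 9.2453e-5 - 5.2323e-7*I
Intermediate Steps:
x(u, s) = 8*s
o(T) = 2*T
c(K) = K**2
M = I*sqrt(3747) (M = sqrt((-10544 - 1*(-6803)) + 2*(-3)) = sqrt((-10544 + 6803) - 6) = sqrt(-3741 - 6) = sqrt(-3747) = I*sqrt(3747) ≈ 61.213*I)
1/(c(x(2, 13)) + M) = 1/((8*13)**2 + I*sqrt(3747)) = 1/(104**2 + I*sqrt(3747)) = 1/(10816 + I*sqrt(3747))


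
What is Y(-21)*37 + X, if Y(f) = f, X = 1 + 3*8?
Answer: -752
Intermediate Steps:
X = 25 (X = 1 + 24 = 25)
Y(-21)*37 + X = -21*37 + 25 = -777 + 25 = -752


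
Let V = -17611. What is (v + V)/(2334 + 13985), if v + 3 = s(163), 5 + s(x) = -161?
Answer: -17780/16319 ≈ -1.0895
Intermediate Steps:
s(x) = -166 (s(x) = -5 - 161 = -166)
v = -169 (v = -3 - 166 = -169)
(v + V)/(2334 + 13985) = (-169 - 17611)/(2334 + 13985) = -17780/16319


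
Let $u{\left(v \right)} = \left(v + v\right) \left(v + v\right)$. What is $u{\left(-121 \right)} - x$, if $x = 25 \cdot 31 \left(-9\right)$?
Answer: $65539$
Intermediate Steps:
$u{\left(v \right)} = 4 v^{2}$ ($u{\left(v \right)} = 2 v 2 v = 4 v^{2}$)
$x = -6975$ ($x = 775 \left(-9\right) = -6975$)
$u{\left(-121 \right)} - x = 4 \left(-121\right)^{2} - -6975 = 4 \cdot 14641 + 6975 = 58564 + 6975 = 65539$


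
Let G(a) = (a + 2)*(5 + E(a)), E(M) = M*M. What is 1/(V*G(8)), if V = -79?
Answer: -1/54510 ≈ -1.8345e-5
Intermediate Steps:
E(M) = M²
G(a) = (2 + a)*(5 + a²) (G(a) = (a + 2)*(5 + a²) = (2 + a)*(5 + a²))
1/(V*G(8)) = 1/(-79*(10 + 8³ + 2*8² + 5*8)) = 1/(-79*(10 + 512 + 2*64 + 40)) = 1/(-79*(10 + 512 + 128 + 40)) = 1/(-79*690) = 1/(-54510) = -1/54510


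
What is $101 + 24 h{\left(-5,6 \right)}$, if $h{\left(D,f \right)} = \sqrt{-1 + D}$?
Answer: $101 + 24 i \sqrt{6} \approx 101.0 + 58.788 i$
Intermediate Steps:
$101 + 24 h{\left(-5,6 \right)} = 101 + 24 \sqrt{-1 - 5} = 101 + 24 \sqrt{-6} = 101 + 24 i \sqrt{6}$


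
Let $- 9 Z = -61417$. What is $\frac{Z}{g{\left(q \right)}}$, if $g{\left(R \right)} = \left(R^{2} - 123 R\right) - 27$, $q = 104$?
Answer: $- \frac{61417}{18027} \approx -3.4069$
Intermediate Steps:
$Z = \frac{61417}{9}$ ($Z = \left(- \frac{1}{9}\right) \left(-61417\right) = \frac{61417}{9} \approx 6824.1$)
$g{\left(R \right)} = -27 + R^{2} - 123 R$
$\frac{Z}{g{\left(q \right)}} = \frac{61417}{9 \left(-27 + 104^{2} - 12792\right)} = \frac{61417}{9 \left(-27 + 10816 - 12792\right)} = \frac{61417}{9 \left(-2003\right)} = \frac{61417}{9} \left(- \frac{1}{2003}\right) = - \frac{61417}{18027}$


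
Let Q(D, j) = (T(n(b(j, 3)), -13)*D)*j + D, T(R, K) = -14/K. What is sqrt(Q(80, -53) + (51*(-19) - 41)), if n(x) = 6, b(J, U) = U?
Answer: 5*I*sqrt(37154)/13 ≈ 74.136*I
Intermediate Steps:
Q(D, j) = D + 14*D*j/13 (Q(D, j) = ((-14/(-13))*D)*j + D = ((-14*(-1/13))*D)*j + D = (14*D/13)*j + D = 14*D*j/13 + D = D + 14*D*j/13)
sqrt(Q(80, -53) + (51*(-19) - 41)) = sqrt((1/13)*80*(13 + 14*(-53)) + (51*(-19) - 41)) = sqrt((1/13)*80*(13 - 742) + (-969 - 41)) = sqrt((1/13)*80*(-729) - 1010) = sqrt(-58320/13 - 1010) = sqrt(-71450/13) = 5*I*sqrt(37154)/13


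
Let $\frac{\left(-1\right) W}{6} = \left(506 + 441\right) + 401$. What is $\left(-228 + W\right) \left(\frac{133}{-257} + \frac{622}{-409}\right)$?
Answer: $\frac{1781711316}{105113} \approx 16950.0$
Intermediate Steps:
$W = -8088$ ($W = - 6 \left(\left(506 + 441\right) + 401\right) = - 6 \left(947 + 401\right) = \left(-6\right) 1348 = -8088$)
$\left(-228 + W\right) \left(\frac{133}{-257} + \frac{622}{-409}\right) = \left(-228 - 8088\right) \left(\frac{133}{-257} + \frac{622}{-409}\right) = - 8316 \left(133 \left(- \frac{1}{257}\right) + 622 \left(- \frac{1}{409}\right)\right) = - 8316 \left(- \frac{133}{257} - \frac{622}{409}\right) = \left(-8316\right) \left(- \frac{214251}{105113}\right) = \frac{1781711316}{105113}$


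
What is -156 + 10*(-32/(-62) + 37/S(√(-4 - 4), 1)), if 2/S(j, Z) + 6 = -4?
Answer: -62026/31 ≈ -2000.8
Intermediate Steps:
S(j, Z) = -⅕ (S(j, Z) = 2/(-6 - 4) = 2/(-10) = 2*(-⅒) = -⅕)
-156 + 10*(-32/(-62) + 37/S(√(-4 - 4), 1)) = -156 + 10*(-32/(-62) + 37/(-⅕)) = -156 + 10*(-32*(-1/62) + 37*(-5)) = -156 + 10*(16/31 - 185) = -156 + 10*(-5719/31) = -156 - 57190/31 = -62026/31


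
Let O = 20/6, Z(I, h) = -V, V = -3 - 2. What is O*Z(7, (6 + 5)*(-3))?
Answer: 50/3 ≈ 16.667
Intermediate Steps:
V = -5
Z(I, h) = 5 (Z(I, h) = -1*(-5) = 5)
O = 10/3 (O = 20*(⅙) = 10/3 ≈ 3.3333)
O*Z(7, (6 + 5)*(-3)) = (10/3)*5 = 50/3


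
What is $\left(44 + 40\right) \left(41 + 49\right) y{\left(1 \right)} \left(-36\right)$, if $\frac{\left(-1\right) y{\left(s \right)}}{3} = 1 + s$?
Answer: $1632960$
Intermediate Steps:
$y{\left(s \right)} = -3 - 3 s$ ($y{\left(s \right)} = - 3 \left(1 + s\right) = -3 - 3 s$)
$\left(44 + 40\right) \left(41 + 49\right) y{\left(1 \right)} \left(-36\right) = \left(44 + 40\right) \left(41 + 49\right) \left(-3 - 3\right) \left(-36\right) = 84 \cdot 90 \left(-3 - 3\right) \left(-36\right) = 7560 \left(-6\right) \left(-36\right) = \left(-45360\right) \left(-36\right) = 1632960$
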